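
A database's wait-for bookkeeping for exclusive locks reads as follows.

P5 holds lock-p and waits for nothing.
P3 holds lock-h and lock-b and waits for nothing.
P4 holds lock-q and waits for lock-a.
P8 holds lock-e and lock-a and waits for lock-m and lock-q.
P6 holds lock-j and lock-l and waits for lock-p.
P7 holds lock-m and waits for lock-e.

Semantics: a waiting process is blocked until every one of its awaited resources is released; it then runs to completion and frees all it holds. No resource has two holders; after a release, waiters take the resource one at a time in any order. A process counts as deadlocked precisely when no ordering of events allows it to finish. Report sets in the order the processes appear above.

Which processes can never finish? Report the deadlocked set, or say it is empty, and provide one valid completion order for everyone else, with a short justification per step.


Deadlocked set: P4, P8 and P7.
Key observation: along P4 -> P8 -> P4, each member waits on what the next one holds — a deadlock; P7 is caught in further circular waits.
The rest can finish in the order P5, P6, P3.
Check, step by step:
  P5 waits on nothing -> runs at once and releases lock-p
  P6: everything it awaited (lock-p) is free; runs, freeing lock-j and lock-l
  P3 waits on nothing -> runs at once and releases lock-h and lock-b


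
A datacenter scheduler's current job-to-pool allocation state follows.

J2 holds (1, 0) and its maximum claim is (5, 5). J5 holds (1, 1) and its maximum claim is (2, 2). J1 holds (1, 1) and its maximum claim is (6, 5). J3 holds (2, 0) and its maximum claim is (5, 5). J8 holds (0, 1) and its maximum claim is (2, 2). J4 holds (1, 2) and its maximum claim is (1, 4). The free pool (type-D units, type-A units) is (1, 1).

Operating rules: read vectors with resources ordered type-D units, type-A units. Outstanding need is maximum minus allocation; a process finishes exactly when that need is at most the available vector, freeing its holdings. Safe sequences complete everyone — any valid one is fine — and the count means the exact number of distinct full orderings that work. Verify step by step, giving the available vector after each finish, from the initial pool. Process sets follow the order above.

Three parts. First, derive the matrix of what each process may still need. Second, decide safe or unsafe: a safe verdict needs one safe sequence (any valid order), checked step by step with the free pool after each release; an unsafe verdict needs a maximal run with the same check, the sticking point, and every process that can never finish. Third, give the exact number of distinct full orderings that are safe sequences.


(1) Need matrix, components ordered type-D units, type-A units:
  J2: (4, 5)
  J5: (1, 1)
  J1: (5, 4)
  J3: (3, 5)
  J8: (2, 1)
  J4: (0, 2)
(2) SAFE. One safe sequence: J5, J4, J8, J3, J1, J2.
Key observation: J5 marks the first exact bind of the order: its need (1, 1) fits the free (1, 1) with zero slack on a requested resource.
Check, step by step:
  pool = (1, 1)
  J5: need (1, 1) fits (1, 1); releases (1, 1), pool now (2, 2)
  J4: need (0, 2) fits (2, 2); releases (1, 2), pool now (3, 4)
  J8: need (2, 1) fits (3, 4); releases (0, 1), pool now (3, 5)
  J3: need (3, 5) fits (3, 5); releases (2, 0), pool now (5, 5)
  J1: need (5, 4) fits (5, 5); releases (1, 1), pool now (6, 6)
  J2: need (4, 5) fits (6, 6); releases (1, 0), pool now (7, 6)
(3) Precisely 4 of the possible complete orderings are safe sequences.


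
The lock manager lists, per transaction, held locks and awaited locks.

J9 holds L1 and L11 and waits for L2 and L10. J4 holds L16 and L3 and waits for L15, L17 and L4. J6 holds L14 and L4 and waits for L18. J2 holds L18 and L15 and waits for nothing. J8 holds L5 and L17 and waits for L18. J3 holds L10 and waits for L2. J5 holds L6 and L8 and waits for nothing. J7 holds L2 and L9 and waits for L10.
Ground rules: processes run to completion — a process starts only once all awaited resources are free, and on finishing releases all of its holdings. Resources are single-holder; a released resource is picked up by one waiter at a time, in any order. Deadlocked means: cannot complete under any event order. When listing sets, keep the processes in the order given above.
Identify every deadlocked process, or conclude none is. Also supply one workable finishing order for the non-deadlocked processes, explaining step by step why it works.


Deadlocked set: J9, J3 and J7.
Key observation: the wait chain closes on itself along J3 -> J7 -> J3; J9 waits into the deadlock from upstream.
One completion order for the rest: J2, J6, J5, J8, J4.
Verifying each step:
  J2: no waits; runs immediately, freeing L18 and L15
  J6 waits on L18 — all released -> runs and releases L14 and L4
  J5: no waits; runs immediately, freeing L6 and L8
  J8 waits on L18 — all released -> runs and releases L5 and L17
  J4 waits on L15, L17 and L4 — all released -> runs and releases L16 and L3


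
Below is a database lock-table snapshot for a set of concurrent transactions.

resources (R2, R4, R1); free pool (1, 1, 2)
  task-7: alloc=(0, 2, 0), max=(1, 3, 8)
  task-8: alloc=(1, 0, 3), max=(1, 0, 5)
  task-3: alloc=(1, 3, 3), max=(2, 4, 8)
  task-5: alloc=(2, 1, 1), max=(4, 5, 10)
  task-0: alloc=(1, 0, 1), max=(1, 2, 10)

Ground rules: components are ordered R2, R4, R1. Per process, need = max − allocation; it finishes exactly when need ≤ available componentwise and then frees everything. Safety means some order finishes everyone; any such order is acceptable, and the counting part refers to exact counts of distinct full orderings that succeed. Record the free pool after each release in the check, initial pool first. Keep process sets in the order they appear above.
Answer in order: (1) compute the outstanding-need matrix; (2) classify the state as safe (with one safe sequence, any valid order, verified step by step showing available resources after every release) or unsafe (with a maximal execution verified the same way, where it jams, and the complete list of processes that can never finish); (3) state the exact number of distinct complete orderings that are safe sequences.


(1) Outstanding need per process (order R2, R4, R1):
  task-7: (1, 1, 8)
  task-8: (0, 0, 2)
  task-3: (1, 1, 5)
  task-5: (2, 4, 9)
  task-0: (0, 2, 9)
(2) The state is UNSAFE.
Key observation: no order helps: past task-8, task-3, task-7, the free pool tops out at (3, 6, 8), below what each blocked process needs in R1.
Going as far as possible: task-8, task-3, task-7; after that, nothing fits. Walking it through:
  pool = (1, 1, 2)
  task-8 needs (0, 0, 2) <= (1, 1, 2) -> finishes; pool += (1, 0, 3) = (2, 1, 5)
  task-3 needs (1, 1, 5) <= (2, 1, 5) -> finishes; pool += (1, 3, 3) = (3, 4, 8)
  task-7 needs (1, 1, 8) <= (3, 4, 8) -> finishes; pool += (0, 2, 0) = (3, 6, 8)
  blocked: task-5 wants (2, 4, 9), pool (3, 6, 8) — not enough R1
  blocked: task-0 wants (0, 2, 9), pool (3, 6, 8) — not enough R1
Never able to finish: task-5 and task-0.
(3) The exact count: 0 of the possible complete orderings are safe sequences.


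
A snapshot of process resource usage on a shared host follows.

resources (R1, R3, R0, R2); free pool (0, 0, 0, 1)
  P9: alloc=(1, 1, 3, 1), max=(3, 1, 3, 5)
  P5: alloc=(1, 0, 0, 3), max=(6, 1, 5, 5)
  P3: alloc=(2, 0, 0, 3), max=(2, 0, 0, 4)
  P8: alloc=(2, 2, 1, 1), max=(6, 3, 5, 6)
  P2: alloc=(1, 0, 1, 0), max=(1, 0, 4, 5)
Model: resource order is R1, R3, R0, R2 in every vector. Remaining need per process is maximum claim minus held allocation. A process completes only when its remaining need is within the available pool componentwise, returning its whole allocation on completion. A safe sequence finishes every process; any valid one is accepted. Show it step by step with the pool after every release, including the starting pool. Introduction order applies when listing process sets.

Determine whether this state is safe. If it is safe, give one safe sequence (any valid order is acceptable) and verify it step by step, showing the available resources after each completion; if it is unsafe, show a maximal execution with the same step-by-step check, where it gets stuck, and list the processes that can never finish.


SAFE, for example via the order P3, P9, P2, P8, P5.
Key observation: P3 marks the first exact bind of the order: its need (0, 0, 0, 1) fits the free (0, 0, 0, 1) with zero slack on a requested resource.
Walking it through:
  pool = (0, 0, 0, 1)
  P3 needs (0, 0, 0, 1) <= (0, 0, 0, 1) -> finishes; pool += (2, 0, 0, 3) = (2, 0, 0, 4)
  P9 needs (2, 0, 0, 4) <= (2, 0, 0, 4) -> finishes; pool += (1, 1, 3, 1) = (3, 1, 3, 5)
  P2 needs (0, 0, 3, 5) <= (3, 1, 3, 5) -> finishes; pool += (1, 0, 1, 0) = (4, 1, 4, 5)
  P8 needs (4, 1, 4, 5) <= (4, 1, 4, 5) -> finishes; pool += (2, 2, 1, 1) = (6, 3, 5, 6)
  P5 needs (5, 1, 5, 2) <= (6, 3, 5, 6) -> finishes; pool += (1, 0, 0, 3) = (7, 3, 5, 9)


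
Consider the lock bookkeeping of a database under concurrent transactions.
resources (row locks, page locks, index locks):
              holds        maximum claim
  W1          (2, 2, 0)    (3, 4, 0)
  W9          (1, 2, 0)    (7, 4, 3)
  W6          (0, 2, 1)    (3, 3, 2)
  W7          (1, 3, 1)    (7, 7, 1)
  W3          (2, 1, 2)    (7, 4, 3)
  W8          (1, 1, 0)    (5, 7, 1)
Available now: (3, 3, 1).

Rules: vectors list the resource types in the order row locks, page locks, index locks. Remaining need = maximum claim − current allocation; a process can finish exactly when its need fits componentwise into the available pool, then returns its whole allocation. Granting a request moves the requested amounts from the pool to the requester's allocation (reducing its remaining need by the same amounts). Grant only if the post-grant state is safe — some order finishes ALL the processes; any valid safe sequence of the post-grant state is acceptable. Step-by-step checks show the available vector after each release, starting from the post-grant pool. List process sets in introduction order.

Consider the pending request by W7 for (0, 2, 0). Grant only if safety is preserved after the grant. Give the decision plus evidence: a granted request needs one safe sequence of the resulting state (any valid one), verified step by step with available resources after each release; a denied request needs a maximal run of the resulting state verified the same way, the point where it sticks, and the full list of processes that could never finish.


GRANT — the state after the grant stays safe, e.g. via W6, W1, W3, W7, W9, W8.
Key observation: post-grant, (3, 1, 1) remains, and an order beginning with W6 completes everyone.
Check on the post-grant state, step by step:
  pool = (3, 1, 1)
  W6 needs (3, 1, 1) <= (3, 1, 1) -> finishes; pool += (0, 2, 1) = (3, 3, 2)
  W1 needs (1, 2, 0) <= (3, 3, 2) -> finishes; pool += (2, 2, 0) = (5, 5, 2)
  W3 needs (5, 3, 1) <= (5, 5, 2) -> finishes; pool += (2, 1, 2) = (7, 6, 4)
  W7 needs (6, 2, 0) <= (7, 6, 4) -> finishes; pool += (1, 5, 1) = (8, 11, 5)
  W9 needs (6, 2, 3) <= (8, 11, 5) -> finishes; pool += (1, 2, 0) = (9, 13, 5)
  W8 needs (4, 6, 1) <= (9, 13, 5) -> finishes; pool += (1, 1, 0) = (10, 14, 5)


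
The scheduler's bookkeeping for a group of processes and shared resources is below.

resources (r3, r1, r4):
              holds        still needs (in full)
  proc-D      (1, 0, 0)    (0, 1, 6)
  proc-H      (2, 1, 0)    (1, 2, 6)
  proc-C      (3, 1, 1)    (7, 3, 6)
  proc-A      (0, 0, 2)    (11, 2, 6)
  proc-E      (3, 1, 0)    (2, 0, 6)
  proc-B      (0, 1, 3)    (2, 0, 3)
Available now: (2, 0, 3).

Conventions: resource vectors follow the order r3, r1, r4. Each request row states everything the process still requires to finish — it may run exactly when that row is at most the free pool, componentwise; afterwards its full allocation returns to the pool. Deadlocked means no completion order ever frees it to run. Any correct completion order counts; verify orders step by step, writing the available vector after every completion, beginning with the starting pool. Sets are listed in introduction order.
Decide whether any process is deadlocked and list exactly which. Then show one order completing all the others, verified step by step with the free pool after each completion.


No process is deadlocked.
Key observation: there is always a runnable process — proc-B first — so the state unwinds completely.
One completion order for the rest: proc-B, proc-E, proc-D, proc-H, proc-C, proc-A. Walking it through:
  pool = (2, 0, 3)
  proc-B needs (2, 0, 3) <= (2, 0, 3) -> finishes; pool += (0, 1, 3) = (2, 1, 6)
  proc-E needs (2, 0, 6) <= (2, 1, 6) -> finishes; pool += (3, 1, 0) = (5, 2, 6)
  proc-D needs (0, 1, 6) <= (5, 2, 6) -> finishes; pool += (1, 0, 0) = (6, 2, 6)
  proc-H needs (1, 2, 6) <= (6, 2, 6) -> finishes; pool += (2, 1, 0) = (8, 3, 6)
  proc-C needs (7, 3, 6) <= (8, 3, 6) -> finishes; pool += (3, 1, 1) = (11, 4, 7)
  proc-A needs (11, 2, 6) <= (11, 4, 7) -> finishes; pool += (0, 0, 2) = (11, 4, 9)


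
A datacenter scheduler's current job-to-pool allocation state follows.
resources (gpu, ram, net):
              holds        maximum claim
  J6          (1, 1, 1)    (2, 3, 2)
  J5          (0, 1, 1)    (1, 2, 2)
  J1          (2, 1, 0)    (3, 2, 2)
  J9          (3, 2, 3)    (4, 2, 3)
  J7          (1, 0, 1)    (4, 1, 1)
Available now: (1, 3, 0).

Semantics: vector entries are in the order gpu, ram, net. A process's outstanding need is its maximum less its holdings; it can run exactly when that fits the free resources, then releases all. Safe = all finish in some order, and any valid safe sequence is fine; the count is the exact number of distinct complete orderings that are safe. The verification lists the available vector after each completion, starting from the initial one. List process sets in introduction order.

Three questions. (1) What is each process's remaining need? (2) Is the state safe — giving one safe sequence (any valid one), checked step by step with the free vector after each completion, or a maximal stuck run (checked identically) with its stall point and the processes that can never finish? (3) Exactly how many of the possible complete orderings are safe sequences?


(1) Outstanding need per process (order gpu, ram, net):
  J6: (1, 2, 1)
  J5: (1, 1, 1)
  J1: (1, 1, 2)
  J9: (1, 0, 0)
  J7: (3, 1, 0)
(2) SAFE — a valid safe sequence is J9, J1, J6, J5, J7.
Key observation: reading the order forward, J9 is the first process whose need (1, 0, 0) meets the free pool (1, 3, 0) exactly on a resource it requests.
Verifying each step:
  pool = (1, 3, 0)
  run J9 (needs (1, 0, 0), free (1, 3, 0)); after release of (3, 2, 3) the pool is (4, 5, 3)
  run J1 (needs (1, 1, 2), free (4, 5, 3)); after release of (2, 1, 0) the pool is (6, 6, 3)
  run J6 (needs (1, 2, 1), free (6, 6, 3)); after release of (1, 1, 1) the pool is (7, 7, 4)
  run J5 (needs (1, 1, 1), free (7, 7, 4)); after release of (0, 1, 1) the pool is (7, 8, 5)
  run J7 (needs (3, 1, 0), free (7, 8, 5)); after release of (1, 0, 1) the pool is (8, 8, 6)
(3) The exact count: 24 of the possible complete orderings are safe sequences.


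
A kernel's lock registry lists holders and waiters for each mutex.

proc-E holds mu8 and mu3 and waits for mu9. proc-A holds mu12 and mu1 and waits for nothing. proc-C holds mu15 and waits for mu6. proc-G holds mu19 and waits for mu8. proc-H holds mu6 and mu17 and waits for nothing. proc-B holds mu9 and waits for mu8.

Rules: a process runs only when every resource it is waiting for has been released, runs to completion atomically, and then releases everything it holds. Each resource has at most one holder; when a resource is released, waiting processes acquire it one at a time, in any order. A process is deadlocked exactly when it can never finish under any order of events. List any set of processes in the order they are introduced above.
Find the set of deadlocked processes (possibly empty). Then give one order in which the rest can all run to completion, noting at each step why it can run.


Deadlocked set: proc-E, proc-G and proc-B.
Key observation: along proc-E -> proc-B -> proc-E, each member waits on what the next one holds — a deadlock; proc-G waits into the deadlock from upstream.
The rest can finish in the order proc-H, proc-A, proc-C.
Walking it through:
  proc-H: no waits; runs immediately, freeing mu6 and mu17
  proc-A: no waits; runs immediately, freeing mu12 and mu1
  run proc-C (all its waits — mu6 — are resolved); releases mu15


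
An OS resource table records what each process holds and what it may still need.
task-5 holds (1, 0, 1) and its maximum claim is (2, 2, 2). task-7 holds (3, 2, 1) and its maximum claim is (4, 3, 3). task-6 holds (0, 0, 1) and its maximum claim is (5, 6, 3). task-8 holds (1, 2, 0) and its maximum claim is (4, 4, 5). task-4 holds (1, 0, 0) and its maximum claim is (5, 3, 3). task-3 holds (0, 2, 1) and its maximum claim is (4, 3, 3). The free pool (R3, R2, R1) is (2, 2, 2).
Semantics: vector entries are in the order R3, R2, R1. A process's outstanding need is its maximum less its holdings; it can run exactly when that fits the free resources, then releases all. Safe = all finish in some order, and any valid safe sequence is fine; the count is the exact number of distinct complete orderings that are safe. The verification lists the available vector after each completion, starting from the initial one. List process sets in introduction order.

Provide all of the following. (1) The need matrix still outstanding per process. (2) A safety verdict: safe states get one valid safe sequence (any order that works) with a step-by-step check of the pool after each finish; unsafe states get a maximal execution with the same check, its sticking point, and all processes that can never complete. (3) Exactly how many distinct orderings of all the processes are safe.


(1) Outstanding need per process (order R3, R2, R1):
  task-5: (1, 2, 1)
  task-7: (1, 1, 2)
  task-6: (5, 6, 2)
  task-8: (3, 2, 5)
  task-4: (4, 3, 3)
  task-3: (4, 1, 2)
(2) The state is SAFE; one workable sequence: task-7, task-5, task-3, task-4, task-8, task-6.
Key observation: reading the order forward, task-7 is the first process whose need (1, 1, 2) meets the free pool (2, 2, 2) exactly on a resource it requests.
Verifying each step:
  pool = (2, 2, 2)
  run task-7 (needs (1, 1, 2), free (2, 2, 2)); after release of (3, 2, 1) the pool is (5, 4, 3)
  run task-5 (needs (1, 2, 1), free (5, 4, 3)); after release of (1, 0, 1) the pool is (6, 4, 4)
  run task-3 (needs (4, 1, 2), free (6, 4, 4)); after release of (0, 2, 1) the pool is (6, 6, 5)
  run task-4 (needs (4, 3, 3), free (6, 6, 5)); after release of (1, 0, 0) the pool is (7, 6, 5)
  run task-8 (needs (3, 2, 5), free (7, 6, 5)); after release of (1, 2, 0) the pool is (8, 8, 5)
  run task-6 (needs (5, 6, 2), free (8, 8, 5)); after release of (0, 0, 1) the pool is (8, 8, 6)
(3) Exactly 38 of the possible complete orderings are safe sequences.


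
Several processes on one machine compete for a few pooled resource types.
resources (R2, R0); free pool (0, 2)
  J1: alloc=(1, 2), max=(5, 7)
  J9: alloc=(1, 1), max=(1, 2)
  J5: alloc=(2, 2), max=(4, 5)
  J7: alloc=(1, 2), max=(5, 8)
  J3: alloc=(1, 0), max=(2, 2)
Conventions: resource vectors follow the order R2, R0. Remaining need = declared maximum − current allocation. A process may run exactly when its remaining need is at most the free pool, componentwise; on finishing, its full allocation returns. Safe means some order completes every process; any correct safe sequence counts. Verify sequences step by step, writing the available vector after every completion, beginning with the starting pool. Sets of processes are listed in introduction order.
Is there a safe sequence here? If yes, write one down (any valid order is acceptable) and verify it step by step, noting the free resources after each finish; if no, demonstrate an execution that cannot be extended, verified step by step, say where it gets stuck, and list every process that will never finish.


SAFE. One safe sequence: J9, J3, J5, J1, J7.
Key observation: J3 is the earliest step where a requested resource binds exactly: need (1, 2), pool (1, 3) at its turn.
Walking it through:
  pool = (0, 2)
  J9 needs (0, 1) <= (0, 2) -> finishes; pool += (1, 1) = (1, 3)
  J3 needs (1, 2) <= (1, 3) -> finishes; pool += (1, 0) = (2, 3)
  J5 needs (2, 3) <= (2, 3) -> finishes; pool += (2, 2) = (4, 5)
  J1 needs (4, 5) <= (4, 5) -> finishes; pool += (1, 2) = (5, 7)
  J7 needs (4, 6) <= (5, 7) -> finishes; pool += (1, 2) = (6, 9)


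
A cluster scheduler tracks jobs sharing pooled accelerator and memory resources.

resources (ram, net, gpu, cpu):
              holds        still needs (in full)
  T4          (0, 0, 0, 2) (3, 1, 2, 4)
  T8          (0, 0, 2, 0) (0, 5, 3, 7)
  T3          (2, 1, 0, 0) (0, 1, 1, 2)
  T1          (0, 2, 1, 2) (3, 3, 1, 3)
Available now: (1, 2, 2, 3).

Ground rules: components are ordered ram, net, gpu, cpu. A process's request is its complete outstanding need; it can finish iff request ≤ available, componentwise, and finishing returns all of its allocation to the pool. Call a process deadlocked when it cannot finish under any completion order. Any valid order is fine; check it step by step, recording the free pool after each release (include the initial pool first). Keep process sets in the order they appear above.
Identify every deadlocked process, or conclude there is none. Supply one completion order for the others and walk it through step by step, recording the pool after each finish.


No process is deadlocked.
Key observation: T3 can run right away; the returned allocation unlocks the remaining processes in turn.
The rest can finish in the order T3, T1, T4, T8. Step-by-step check:
  pool = (1, 2, 2, 3)
  T3: need (0, 1, 1, 2) fits (1, 2, 2, 3); releases (2, 1, 0, 0), pool now (3, 3, 2, 3)
  T1: need (3, 3, 1, 3) fits (3, 3, 2, 3); releases (0, 2, 1, 2), pool now (3, 5, 3, 5)
  T4: need (3, 1, 2, 4) fits (3, 5, 3, 5); releases (0, 0, 0, 2), pool now (3, 5, 3, 7)
  T8: need (0, 5, 3, 7) fits (3, 5, 3, 7); releases (0, 0, 2, 0), pool now (3, 5, 5, 7)


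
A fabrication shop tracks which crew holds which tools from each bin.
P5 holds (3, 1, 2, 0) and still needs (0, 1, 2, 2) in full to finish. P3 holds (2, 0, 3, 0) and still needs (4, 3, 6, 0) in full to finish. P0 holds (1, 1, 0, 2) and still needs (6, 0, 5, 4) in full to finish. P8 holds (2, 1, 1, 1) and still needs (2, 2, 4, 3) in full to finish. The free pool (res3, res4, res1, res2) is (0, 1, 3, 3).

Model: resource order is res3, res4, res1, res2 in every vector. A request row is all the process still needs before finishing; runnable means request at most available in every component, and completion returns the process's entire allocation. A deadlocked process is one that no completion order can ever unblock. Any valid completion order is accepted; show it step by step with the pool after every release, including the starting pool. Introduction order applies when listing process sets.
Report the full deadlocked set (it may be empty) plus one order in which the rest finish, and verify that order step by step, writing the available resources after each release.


No process is deadlocked.
Key observation: the pool covers P5 at once, and every later process fits after earlier releases.
The rest can finish in the order P5, P8, P3, P0. Walking it through:
  pool = (0, 1, 3, 3)
  P5: need (0, 1, 2, 2) fits (0, 1, 3, 3); releases (3, 1, 2, 0), pool now (3, 2, 5, 3)
  P8: need (2, 2, 4, 3) fits (3, 2, 5, 3); releases (2, 1, 1, 1), pool now (5, 3, 6, 4)
  P3: need (4, 3, 6, 0) fits (5, 3, 6, 4); releases (2, 0, 3, 0), pool now (7, 3, 9, 4)
  P0: need (6, 0, 5, 4) fits (7, 3, 9, 4); releases (1, 1, 0, 2), pool now (8, 4, 9, 6)


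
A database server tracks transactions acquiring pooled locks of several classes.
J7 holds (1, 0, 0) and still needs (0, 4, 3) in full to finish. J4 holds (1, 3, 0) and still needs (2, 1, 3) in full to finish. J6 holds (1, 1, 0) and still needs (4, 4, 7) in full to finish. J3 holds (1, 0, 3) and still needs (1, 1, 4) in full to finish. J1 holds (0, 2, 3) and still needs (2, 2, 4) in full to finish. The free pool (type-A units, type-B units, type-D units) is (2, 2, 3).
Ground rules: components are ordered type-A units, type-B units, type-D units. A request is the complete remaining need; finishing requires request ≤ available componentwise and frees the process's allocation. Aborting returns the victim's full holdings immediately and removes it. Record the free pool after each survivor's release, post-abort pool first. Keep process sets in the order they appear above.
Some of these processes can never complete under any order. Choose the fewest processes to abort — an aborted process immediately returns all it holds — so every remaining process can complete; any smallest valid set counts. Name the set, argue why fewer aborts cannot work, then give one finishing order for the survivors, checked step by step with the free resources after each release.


The answer: abort J1.
Key observation: J3 was stuck for good until J1 gave back (0, 2, 3); in the order shown it finishes at step 2.
No smaller set exists: with zero aborts the deadlock remains.
The survivors complete as J7, J3, J4, J6. Verifying each step (starting from the post-abort pool):
  pool = (2, 4, 6)
  J7: need (0, 4, 3) fits (2, 4, 6); releases (1, 0, 0), pool now (3, 4, 6)
  J3: need (1, 1, 4) fits (3, 4, 6); releases (1, 0, 3), pool now (4, 4, 9)
  J4: need (2, 1, 3) fits (4, 4, 9); releases (1, 3, 0), pool now (5, 7, 9)
  J6: need (4, 4, 7) fits (5, 7, 9); releases (1, 1, 0), pool now (6, 8, 9)


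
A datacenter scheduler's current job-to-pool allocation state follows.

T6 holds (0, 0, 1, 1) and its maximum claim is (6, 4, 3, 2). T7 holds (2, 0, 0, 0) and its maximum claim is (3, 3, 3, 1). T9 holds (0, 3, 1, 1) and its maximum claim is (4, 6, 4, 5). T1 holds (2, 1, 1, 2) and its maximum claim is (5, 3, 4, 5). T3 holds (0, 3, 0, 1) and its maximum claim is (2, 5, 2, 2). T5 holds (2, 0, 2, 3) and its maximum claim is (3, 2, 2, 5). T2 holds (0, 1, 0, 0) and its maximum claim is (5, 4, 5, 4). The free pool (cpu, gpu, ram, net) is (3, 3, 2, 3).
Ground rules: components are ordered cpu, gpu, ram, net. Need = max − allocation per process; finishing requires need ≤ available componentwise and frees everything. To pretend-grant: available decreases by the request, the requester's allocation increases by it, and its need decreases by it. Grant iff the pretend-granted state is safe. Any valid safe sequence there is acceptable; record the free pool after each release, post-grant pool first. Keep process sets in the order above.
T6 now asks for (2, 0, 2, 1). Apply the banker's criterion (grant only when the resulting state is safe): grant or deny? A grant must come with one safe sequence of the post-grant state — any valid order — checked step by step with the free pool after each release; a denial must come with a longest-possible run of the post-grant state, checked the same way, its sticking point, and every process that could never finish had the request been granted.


DENY: after the grant no complete ordering would exist.
Key observation: after T5, T3 the pool peaks at (3, 6, 2, 6), and each blocked process is short somewhere: T6 on cpu; T7 on ram; T9 on cpu, ram; T1 on ram; T2 on cpu, ram.
After a pretend grant, a maximal execution: T5, T3 — then nothing else fits. Walking it through:
  pool = (1, 3, 0, 2)
  T5 needs (1, 2, 0, 2) <= (1, 3, 0, 2) -> finishes; pool += (2, 0, 2, 3) = (3, 3, 2, 5)
  T3 needs (2, 2, 2, 1) <= (3, 3, 2, 5) -> finishes; pool += (0, 3, 0, 1) = (3, 6, 2, 6)
  T6 still needs (4, 4, 0, 0) but only (3, 6, 2, 6) is free — short on cpu
  T7 still needs (1, 3, 3, 1) but only (3, 6, 2, 6) is free — short on ram
  T9 still needs (4, 3, 3, 4) but only (3, 6, 2, 6) is free — short on cpu and ram
  T1 still needs (3, 2, 3, 3) but only (3, 6, 2, 6) is free — short on ram
  T2 still needs (5, 3, 5, 4) but only (3, 6, 2, 6) is free — short on cpu and ram
Had the request been granted, T6, T7, T9, T1 and T2 could never finish.


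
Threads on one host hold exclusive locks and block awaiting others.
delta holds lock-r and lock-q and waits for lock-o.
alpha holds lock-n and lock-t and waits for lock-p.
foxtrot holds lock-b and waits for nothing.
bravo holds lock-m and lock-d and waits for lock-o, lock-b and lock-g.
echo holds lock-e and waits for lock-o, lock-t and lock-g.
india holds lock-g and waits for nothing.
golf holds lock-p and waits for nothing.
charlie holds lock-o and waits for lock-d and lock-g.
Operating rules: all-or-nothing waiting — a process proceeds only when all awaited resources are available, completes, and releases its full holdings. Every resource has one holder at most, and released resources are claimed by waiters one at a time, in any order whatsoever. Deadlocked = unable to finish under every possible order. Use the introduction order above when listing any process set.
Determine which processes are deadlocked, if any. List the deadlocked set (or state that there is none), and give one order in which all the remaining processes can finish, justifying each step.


Deadlocked set: delta, bravo, echo and charlie.
Key observation: the knot is the closed ring of waits charlie -> bravo -> charlie; delta and echo wait into the deadlock from upstream.
One completion order for the rest: golf, india, alpha, foxtrot.
Step-by-step check:
  golf waits on nothing -> runs at once and releases lock-p
  india waits on nothing -> runs at once and releases lock-g
  alpha waits on lock-p — all released -> runs and releases lock-n and lock-t
  foxtrot waits on nothing -> runs at once and releases lock-b


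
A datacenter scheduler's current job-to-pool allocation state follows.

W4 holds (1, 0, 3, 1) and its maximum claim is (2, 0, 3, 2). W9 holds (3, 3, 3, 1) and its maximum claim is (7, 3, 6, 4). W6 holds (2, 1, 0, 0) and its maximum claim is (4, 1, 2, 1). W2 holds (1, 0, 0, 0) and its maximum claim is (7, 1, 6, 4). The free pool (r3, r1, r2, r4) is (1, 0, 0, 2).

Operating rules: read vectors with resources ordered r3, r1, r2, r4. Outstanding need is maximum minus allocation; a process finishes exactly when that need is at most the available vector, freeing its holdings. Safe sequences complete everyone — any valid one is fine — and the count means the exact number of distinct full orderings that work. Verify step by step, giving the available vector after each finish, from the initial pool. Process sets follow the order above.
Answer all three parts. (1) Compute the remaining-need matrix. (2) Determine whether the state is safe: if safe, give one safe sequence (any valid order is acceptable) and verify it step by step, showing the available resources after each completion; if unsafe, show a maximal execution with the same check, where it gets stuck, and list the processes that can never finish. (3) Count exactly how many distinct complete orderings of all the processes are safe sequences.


(1) Outstanding need per process (order r3, r1, r2, r4):
  W4: (1, 0, 0, 1)
  W9: (4, 0, 3, 3)
  W6: (2, 0, 2, 1)
  W2: (6, 1, 6, 4)
(2) SAFE. One safe sequence: W4, W6, W9, W2.
Key observation: the first exact fit in this order is W4 — it needs (1, 0, 0, 1) with (1, 0, 0, 2) free, meeting a requested resource to the last unit.
Verifying each step:
  pool = (1, 0, 0, 2)
  W4 needs (1, 0, 0, 1) <= (1, 0, 0, 2) -> finishes; pool += (1, 0, 3, 1) = (2, 0, 3, 3)
  W6 needs (2, 0, 2, 1) <= (2, 0, 3, 3) -> finishes; pool += (2, 1, 0, 0) = (4, 1, 3, 3)
  W9 needs (4, 0, 3, 3) <= (4, 1, 3, 3) -> finishes; pool += (3, 3, 3, 1) = (7, 4, 6, 4)
  W2 needs (6, 1, 6, 4) <= (7, 4, 6, 4) -> finishes; pool += (1, 0, 0, 0) = (8, 4, 6, 4)
(3) Exactly 1 of the possible complete orderings is a safe sequence.


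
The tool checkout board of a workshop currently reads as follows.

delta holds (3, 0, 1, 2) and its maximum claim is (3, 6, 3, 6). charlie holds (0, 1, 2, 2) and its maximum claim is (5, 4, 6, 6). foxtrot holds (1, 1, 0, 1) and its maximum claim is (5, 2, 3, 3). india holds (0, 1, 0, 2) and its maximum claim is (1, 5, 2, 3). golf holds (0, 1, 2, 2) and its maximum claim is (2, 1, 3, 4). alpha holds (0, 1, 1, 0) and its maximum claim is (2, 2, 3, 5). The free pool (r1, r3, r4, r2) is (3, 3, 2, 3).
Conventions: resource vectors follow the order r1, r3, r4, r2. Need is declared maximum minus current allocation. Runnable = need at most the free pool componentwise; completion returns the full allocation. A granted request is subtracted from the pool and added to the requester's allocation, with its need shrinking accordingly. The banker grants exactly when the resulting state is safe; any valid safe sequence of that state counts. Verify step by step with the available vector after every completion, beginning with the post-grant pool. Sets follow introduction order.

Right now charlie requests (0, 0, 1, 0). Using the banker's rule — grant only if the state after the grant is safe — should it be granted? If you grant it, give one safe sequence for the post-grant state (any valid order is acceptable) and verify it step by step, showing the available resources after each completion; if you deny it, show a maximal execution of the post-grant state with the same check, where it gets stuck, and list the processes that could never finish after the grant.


GRANT — the state after the grant stays safe, e.g. via golf, alpha, india, delta, foxtrot, charlie.
Key observation: (3, 3, 1, 3) free after granting still covers golf first, and each release covers the next.
Step-by-step check of the post-grant state:
  pool = (3, 3, 1, 3)
  golf: need (2, 0, 1, 2) fits (3, 3, 1, 3); releases (0, 1, 2, 2), pool now (3, 4, 3, 5)
  alpha: need (2, 1, 2, 5) fits (3, 4, 3, 5); releases (0, 1, 1, 0), pool now (3, 5, 4, 5)
  india: need (1, 4, 2, 1) fits (3, 5, 4, 5); releases (0, 1, 0, 2), pool now (3, 6, 4, 7)
  delta: need (0, 6, 2, 4) fits (3, 6, 4, 7); releases (3, 0, 1, 2), pool now (6, 6, 5, 9)
  foxtrot: need (4, 1, 3, 2) fits (6, 6, 5, 9); releases (1, 1, 0, 1), pool now (7, 7, 5, 10)
  charlie: need (5, 3, 3, 4) fits (7, 7, 5, 10); releases (0, 1, 3, 2), pool now (7, 8, 8, 12)


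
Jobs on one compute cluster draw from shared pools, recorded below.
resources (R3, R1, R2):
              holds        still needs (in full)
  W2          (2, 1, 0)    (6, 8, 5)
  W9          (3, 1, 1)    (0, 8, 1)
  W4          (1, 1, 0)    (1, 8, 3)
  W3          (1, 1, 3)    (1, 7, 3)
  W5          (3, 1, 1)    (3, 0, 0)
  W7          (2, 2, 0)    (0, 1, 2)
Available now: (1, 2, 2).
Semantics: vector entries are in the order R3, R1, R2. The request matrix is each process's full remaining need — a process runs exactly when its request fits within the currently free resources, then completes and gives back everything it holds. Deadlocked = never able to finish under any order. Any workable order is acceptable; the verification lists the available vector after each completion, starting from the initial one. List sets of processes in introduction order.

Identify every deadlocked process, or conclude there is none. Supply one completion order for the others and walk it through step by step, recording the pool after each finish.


Deadlocked set: W2, W9, W4 and W3.
Key observation: W7, W5 can finish, but then (6, 5, 3) is all there is, and the blocked group's R1 demands exceed it.
A valid finishing order for the others: W7, W5. Step-by-step check:
  pool = (1, 2, 2)
  W7 needs (0, 1, 2) <= (1, 2, 2) -> finishes; pool += (2, 2, 0) = (3, 4, 2)
  W5 needs (3, 0, 0) <= (3, 4, 2) -> finishes; pool += (3, 1, 1) = (6, 5, 3)
The blocked processes can never fit:
  W2 still needs (6, 8, 5) but only (6, 5, 3) is free — short on R1 and R2
  W9 still needs (0, 8, 1) but only (6, 5, 3) is free — short on R1
  W4 still needs (1, 8, 3) but only (6, 5, 3) is free — short on R1
  W3 still needs (1, 7, 3) but only (6, 5, 3) is free — short on R1


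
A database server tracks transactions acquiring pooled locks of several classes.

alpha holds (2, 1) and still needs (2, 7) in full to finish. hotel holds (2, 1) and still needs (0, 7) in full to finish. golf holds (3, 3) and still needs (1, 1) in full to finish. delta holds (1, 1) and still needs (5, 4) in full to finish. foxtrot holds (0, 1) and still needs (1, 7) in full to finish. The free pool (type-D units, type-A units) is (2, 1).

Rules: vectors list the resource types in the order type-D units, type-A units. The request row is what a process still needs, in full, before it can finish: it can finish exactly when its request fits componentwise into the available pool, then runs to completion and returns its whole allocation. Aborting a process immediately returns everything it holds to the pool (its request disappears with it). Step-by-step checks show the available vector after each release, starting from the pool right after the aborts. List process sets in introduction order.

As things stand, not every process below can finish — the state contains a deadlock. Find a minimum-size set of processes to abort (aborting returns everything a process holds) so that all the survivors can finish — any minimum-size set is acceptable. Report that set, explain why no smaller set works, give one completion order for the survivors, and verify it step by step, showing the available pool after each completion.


Abort alpha and hotel.
Key observation: foxtrot was stuck for good until alpha and hotel gave back (4, 2); in the order shown it finishes at step 3.
Why nothing smaller works — every single abort fails: alpha alone leaves hotel blocked (short on type-A units); hotel alone leaves alpha blocked (short on type-A units); golf alone leaves alpha blocked (short on type-A units); delta alone leaves alpha blocked (short on type-A units); foxtrot alone leaves alpha blocked (short on type-A units).
One survivor order: golf, delta, foxtrot. Step-by-step check (post-abort pool first):
  pool = (6, 3)
  golf: need (1, 1) fits (6, 3); releases (3, 3), pool now (9, 6)
  delta: need (5, 4) fits (9, 6); releases (1, 1), pool now (10, 7)
  foxtrot: need (1, 7) fits (10, 7); releases (0, 1), pool now (10, 8)


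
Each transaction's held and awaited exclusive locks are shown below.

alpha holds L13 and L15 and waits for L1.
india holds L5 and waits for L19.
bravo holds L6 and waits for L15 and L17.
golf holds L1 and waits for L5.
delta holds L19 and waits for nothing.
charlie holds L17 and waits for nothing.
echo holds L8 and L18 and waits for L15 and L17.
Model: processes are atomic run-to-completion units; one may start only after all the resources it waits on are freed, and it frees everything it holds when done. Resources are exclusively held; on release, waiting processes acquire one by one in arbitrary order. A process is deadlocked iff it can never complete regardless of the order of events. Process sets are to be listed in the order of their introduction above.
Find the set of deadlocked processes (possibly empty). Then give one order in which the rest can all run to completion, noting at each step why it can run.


No process is deadlocked.
Key observation: the wait graph is acyclic; completion cascades from the unblocked processes through everyone else.
One completion order for the rest: delta, india, golf, charlie, alpha, echo, bravo.
Walking it through:
  delta waits on nothing -> runs at once and releases L19
  india waits on L19 — all released -> runs and releases L5
  golf waits on L5 — all released -> runs and releases L1
  charlie waits on nothing -> runs at once and releases L17
  alpha waits on L1 — all released -> runs and releases L13 and L15
  echo waits on L15 and L17 — all released -> runs and releases L8 and L18
  bravo waits on L15 and L17 — all released -> runs and releases L6


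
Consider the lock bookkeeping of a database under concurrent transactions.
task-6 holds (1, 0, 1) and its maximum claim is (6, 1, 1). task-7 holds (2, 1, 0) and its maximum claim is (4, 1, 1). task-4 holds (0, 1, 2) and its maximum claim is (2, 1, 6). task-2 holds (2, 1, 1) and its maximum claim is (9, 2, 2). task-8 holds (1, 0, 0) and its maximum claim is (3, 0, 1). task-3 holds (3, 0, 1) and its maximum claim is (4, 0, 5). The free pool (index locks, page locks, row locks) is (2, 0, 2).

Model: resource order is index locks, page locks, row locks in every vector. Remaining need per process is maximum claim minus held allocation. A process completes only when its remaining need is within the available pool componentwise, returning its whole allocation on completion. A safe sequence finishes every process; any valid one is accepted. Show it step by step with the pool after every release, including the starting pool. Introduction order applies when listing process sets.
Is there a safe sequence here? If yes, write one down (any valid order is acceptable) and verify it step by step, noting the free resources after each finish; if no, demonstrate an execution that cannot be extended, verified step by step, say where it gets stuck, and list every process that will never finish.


UNSAFE — no complete ordering exists.
Key observation: after task-7, task-8, task-6 the pool peaks at (6, 1, 3), and each blocked process is short somewhere: task-4 on row locks; task-2 on index locks; task-3 on row locks.
A maximal execution: task-7, task-8, task-6 — then nothing else fits. Step-by-step check:
  pool = (2, 0, 2)
  task-7: need (2, 0, 1) fits (2, 0, 2); releases (2, 1, 0), pool now (4, 1, 2)
  task-8: need (2, 0, 1) fits (4, 1, 2); releases (1, 0, 0), pool now (5, 1, 2)
  task-6: need (5, 1, 0) fits (5, 1, 2); releases (1, 0, 1), pool now (6, 1, 3)
  task-4 still needs (2, 0, 4) but only (6, 1, 3) is free — short on row locks
  task-2 still needs (7, 1, 1) but only (6, 1, 3) is free — short on index locks
  task-3 still needs (1, 0, 4) but only (6, 1, 3) is free — short on row locks
Permanently blocked: task-4, task-2 and task-3.
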